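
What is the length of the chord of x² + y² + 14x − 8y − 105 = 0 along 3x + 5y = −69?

2√34

The distance from (−7, 4) to the line is 68/√34, and r² = 170.
Chord = 2√(r² − d²) = 2·√(34) = 2√34.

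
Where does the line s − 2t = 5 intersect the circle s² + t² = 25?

(−3, −4) and (5, 0)

Express t = (−5 + s)/2 and substitute into the circle:
5s² − 10s − 75 = 0  ⟹  s² − 2s − 15 = 0
s = 5 or s = −3, giving (5, 0) and (−3, −4).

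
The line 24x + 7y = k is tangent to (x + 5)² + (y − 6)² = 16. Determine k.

Tangency holds when the distance from the centre (−5, 6) to the line equals the radius 4:
|24·(−5) + 7·6 − k| / √625 = 4
|k − (−78)| = 4·25, so k = 22 or k = −178.

k = −178 or k = 22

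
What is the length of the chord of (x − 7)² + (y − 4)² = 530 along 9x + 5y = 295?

From the line, y = (295 − 9x)/5. Substituting:
106x² − 5300x + 63600 = 0  ⟹  x² − 50x + 600 = 0
x = 30 or x = 20, giving (30, 5) and (20, 23).
|(30, 5) − (20, 23)| = √((10)² + (−18)²) = 2√106.

2√106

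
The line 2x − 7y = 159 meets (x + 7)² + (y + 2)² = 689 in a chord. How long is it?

Substitute y = (−159 + 2x)/7:
53x² + 106x − 10335 = 0  ⟹  x² + 2x − 195 = 0
x = 13 or x = −15, giving (13, −19) and (−15, −27).
|(13, −19) − (−15, −27)| = √((28)² + (8)²) = 4√53.

4√53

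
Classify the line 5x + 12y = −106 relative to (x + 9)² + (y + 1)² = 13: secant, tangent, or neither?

Substituting the line into the circle gives 169x² + 3532x + 18628 = 0.
Δ = 12475024 − 12592528 = −117504.
No real roots: the line does not meet the circle.

neither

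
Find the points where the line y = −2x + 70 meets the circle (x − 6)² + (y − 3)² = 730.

Substitute y = −2x + 70:
5x² − 280x + 3795 = 0  ⟹  x² − 56x + 759 = 0
x = 33 or x = 23, giving (33, 4) and (23, 24).

(23, 24) and (33, 4)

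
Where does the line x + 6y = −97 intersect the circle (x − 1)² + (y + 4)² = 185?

From the line, y = (−97 − x)/6. Substituting:
37x² + 74x − 1295 = 0  ⟹  x² + 2x − 35 = 0
x = 5 or x = −7, giving (5, −17) and (−7, −15).

(−7, −15) and (5, −17)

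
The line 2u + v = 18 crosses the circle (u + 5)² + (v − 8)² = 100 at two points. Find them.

Express v = −2u + 18 and substitute into the circle:
5u² − 30u + 25 = 0  ⟹  u² − 6u + 5 = 0
u = 5 or u = 1, giving (5, 8) and (1, 16).

(1, 16) and (5, 8)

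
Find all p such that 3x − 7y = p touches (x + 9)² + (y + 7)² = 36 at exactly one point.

p = 22 ± 6√58

For a tangent, require d(centre, line) = r = 6.
|3·(−9) − 7·(−7) − p| / √58 = 6
|p − (22)| = 6√58.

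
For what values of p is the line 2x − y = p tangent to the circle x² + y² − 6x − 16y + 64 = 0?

Tangency holds when the distance from the centre (3, 8) to the line equals the radius 3:
|2·3 − 1·8 − p| / √5 = 3
|p − (−2)| = 3√5.

p = −2 ± 3√5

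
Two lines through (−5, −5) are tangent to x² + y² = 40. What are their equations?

A line y − (−5) = m(x − (−5)) is tangent when its distance from (0, 0) is 2√10:
[m·(5) − (5)]² = 40(m² + 1)
3m² + 10m + 3 = 0, so m = −3 or m = −1/3.
Through (−5, −5) these give 3x + y = −20 and x + 3y = −20.

3x + y = −20 and x + 3y = −20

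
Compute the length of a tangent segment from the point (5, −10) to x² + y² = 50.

5√3

The centre is (0, 0) and r = 5√2. The square of the distance from P to the centre is 25 + 100 = 125.
By the tangent–radius right angle, tangent length = √(|PO|² − r²) = √75 = 5√3.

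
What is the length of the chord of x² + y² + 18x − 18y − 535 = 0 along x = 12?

32

The line gives x = 12. Substituting into the circle:
y² − 18y − 175 = 0
y = 25 or y = −7, giving (12, 25) and (12, −7).
|(12, 25) − (12, −7)| = √((0)² + (32)²) = 32.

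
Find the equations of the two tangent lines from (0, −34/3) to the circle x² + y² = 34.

A line y − (−34/3) = m(x − (0)) is tangent when its distance from (0, 0) is √34:
(0m − (34/3))² = 34(m² + 1)
9m² − 25 = 0, so m = −5/3 or m = 5/3.
Through (0, −34/3) these give 5x + 3y = −34 and 5x − 3y = 34.

5x + 3y = −34 and 5x − 3y = 34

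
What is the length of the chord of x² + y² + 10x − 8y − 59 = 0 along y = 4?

20

Express y = 4 and substitute into the circle:
x² + 10x − 75 = 0
x = 5 or x = −15, giving (5, 4) and (−15, 4).
|(5, 4) − (−15, 4)| = √((20)² + (0)²) = 20.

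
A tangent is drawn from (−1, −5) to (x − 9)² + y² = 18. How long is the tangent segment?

With centre O = (9, 0), |OP|² = 125 and r² = 18.
The tangent meets the radius at right angles, so tangent² = |PO|² − r² = 125 − 18 = 107.

√107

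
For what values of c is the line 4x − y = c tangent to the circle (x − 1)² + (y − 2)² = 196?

c = 2 ± 14√17

Tangency holds when the distance from the centre (1, 2) to the line equals the radius 14:
|4·1 − 1·2 − c| / √17 = 14
|c − (2)| = 14√17.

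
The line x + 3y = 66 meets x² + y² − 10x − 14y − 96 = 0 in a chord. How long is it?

Substitute y = (66 − x)/3:
10x² − 180x + 720 = 0  ⟹  x² − 18x + 72 = 0
x = 12 or x = 6, giving (12, 18) and (6, 20).
|(12, 18) − (6, 20)| = √((6)² + (−2)²) = 2√10.

2√10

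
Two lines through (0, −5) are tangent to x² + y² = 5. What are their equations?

Let a tangent through (0, −5) have slope m. Its distance from (0, 0) must equal √5:
(0m − (5))² = 5(m² + 1)
m² − 4 = 0, so m = −2 or m = 2.
Through (0, −5) these give 2x + y = −5 and 2x − y = 5.

2x + y = −5 and 2x − y = 5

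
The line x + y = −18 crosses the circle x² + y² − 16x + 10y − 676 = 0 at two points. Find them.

(−19, 1) and (14, −32)

Express y = −x − 18 and substitute into the circle:
2x² + 10x − 532 = 0  ⟹  x² + 5x − 266 = 0
x = 14 or x = −19, giving (14, −32) and (−19, 1).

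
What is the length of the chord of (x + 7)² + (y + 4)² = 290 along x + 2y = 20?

Substitute y = (20 − x)/2:
5x² − 180 = 0  ⟹  x² − 36 = 0
x = 6 or x = −6, giving (6, 7) and (−6, 13).
Chord length = distance between (6, 7) and (−6, 13) = √180 = 6√5.

6√5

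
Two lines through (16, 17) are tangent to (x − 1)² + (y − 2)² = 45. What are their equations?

x − 2y = −18 and 2x − y = 15

Let a tangent through (16, 17) have slope m. Its distance from (1, 2) must equal 3√5:
(−15m − (−15))² = 45(m² + 1)
2m² − 5m + 2 = 0, so m = 1/2 or m = 2.
With m = 1/2: x − 2y = −18. With m = 2: 2x − y = 15.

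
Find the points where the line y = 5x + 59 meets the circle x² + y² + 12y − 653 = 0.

(−17, −26) and (−8, 19)

Express y = 5x + 59 and substitute into the circle:
26x² + 650x + 3536 = 0  ⟹  x² + 25x + 136 = 0
x = −8 or x = −17, giving (−8, 19) and (−17, −26).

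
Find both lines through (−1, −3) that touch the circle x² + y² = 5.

x − 2y = 5 and 2x + y = −5

Write the tangent as mx − y + (−3 − m·(−1)) = 0 and set its distance from the centre to √5:
(1m − (3))² = 5(m² + 1)
2m² + 3m − 2 = 0, so m = 1/2 or m = −2.
Through (−1, −3) these give x − 2y = 5 and 2x + y = −5.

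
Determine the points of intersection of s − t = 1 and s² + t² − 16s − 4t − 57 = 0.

(−2, −3) and (13, 12)

Substitute t = s − 1:
2s² − 22s − 52 = 0  ⟹  s² − 11s − 26 = 0
s = 13 or s = −2, giving (13, 12) and (−2, −3).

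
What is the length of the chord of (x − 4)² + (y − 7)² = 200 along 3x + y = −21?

The distance from (4, 7) to the line is 40/√10, and r² = 200.
Half the chord is √(r² − d²) = √(40), so the full chord is 4√10.

4√10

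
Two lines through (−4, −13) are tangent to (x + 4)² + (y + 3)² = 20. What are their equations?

A line y − (−13) = m(x − (−4)) is tangent when its distance from (−4, −3) is 2√5:
[m·(0) − (10)]² = 20(m² + 1)
m² − 4 = 0, so m = 2 or m = −2.
With m = 2: 2x − y = 5. With m = −2: 2x + y = −21.

2x − y = 5 and 2x + y = −21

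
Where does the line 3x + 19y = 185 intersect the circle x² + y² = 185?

From the line, y = (185 − 3x)/19. Substituting:
370x² − 1110x − 32560 = 0  ⟹  x² − 3x − 88 = 0
x = 11 or x = −8, giving (11, 8) and (−8, 11).

(−8, 11) and (11, 8)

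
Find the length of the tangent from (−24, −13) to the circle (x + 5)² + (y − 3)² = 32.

3√65

Centre (−5, 3), r² = 32. |PO|² = (−19)² + (−16)² = 617.
Power of the point: PT² = |PO|² − r² = 585, so PT = 3√65.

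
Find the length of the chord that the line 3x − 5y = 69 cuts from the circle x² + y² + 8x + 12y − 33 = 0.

√34

From the line, y = (−69 + 3x)/5. Substituting:
34x² − 34x − 204 = 0  ⟹  x² − x − 6 = 0
x = 3 or x = −2, giving (3, −12) and (−2, −15).
|(3, −12) − (−2, −15)| = √((5)² + (3)²) = √34.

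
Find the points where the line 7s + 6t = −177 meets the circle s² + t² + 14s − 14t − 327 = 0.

From the line, t = (−177 − 7s)/6. Substituting:
85s² + 3570s + 34425 = 0  ⟹  s² + 42s + 405 = 0
s = −15 or s = −27, giving (−15, −12) and (−27, 2).

(−27, 2) and (−15, −12)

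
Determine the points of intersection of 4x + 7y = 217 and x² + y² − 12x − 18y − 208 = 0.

Substitute y = (217 − 4x)/7:
65x² − 1820x + 9555 = 0  ⟹  x² − 28x + 147 = 0
x = 21 or x = 7, giving (21, 19) and (7, 27).

(7, 27) and (21, 19)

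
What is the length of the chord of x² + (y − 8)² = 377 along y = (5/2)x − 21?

6√29

The distance from (0, 8) to the line is 58/√29, and r² = 377.
Half the chord is √(r² − d²) = √(261), so the full chord is 6√29.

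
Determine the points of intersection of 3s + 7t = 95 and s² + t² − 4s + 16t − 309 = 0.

(6, 11) and (13, 8)

From the line, t = (95 − 3s)/7. Substituting:
58s² − 1102s + 4524 = 0  ⟹  s² − 19s + 78 = 0
s = 13 or s = 6, giving (13, 8) and (6, 11).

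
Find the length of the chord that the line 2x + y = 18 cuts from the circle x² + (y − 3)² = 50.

The distance from (0, 3) to the line is 15/√5, and r² = 50.
Chord = 2√(r² − d²) = 2·√(5) = 2√5.

2√5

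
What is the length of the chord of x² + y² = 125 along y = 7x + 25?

15√2

Centre (0, 0), r² = 125. Perpendicular distance d from centre to line = |25| / √50 = 25/√50.
Chord = 2√(r² − d²) = 2·√(225/2) = 15√2.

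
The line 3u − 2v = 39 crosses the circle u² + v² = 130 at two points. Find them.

(7, −9) and (11, −3)

Express v = (−39 + 3u)/2 and substitute into the circle:
13u² − 234u + 1001 = 0  ⟹  u² − 18u + 77 = 0
u = 11 or u = 7, giving (11, −3) and (7, −9).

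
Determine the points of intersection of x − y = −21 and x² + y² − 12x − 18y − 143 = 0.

(−10, 11) and (4, 25)

From the line, y = x + 21. Substituting:
2x² + 12x − 80 = 0  ⟹  x² + 6x − 40 = 0
x = 4 or x = −10, giving (4, 25) and (−10, 11).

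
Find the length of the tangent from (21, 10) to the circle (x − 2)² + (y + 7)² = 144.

The centre is (2, −7) and r = 12. The square of the distance from P to the centre is 361 + 289 = 650.
Power of the point: PT² = |PO|² − r² = 506, so PT = √506.

√506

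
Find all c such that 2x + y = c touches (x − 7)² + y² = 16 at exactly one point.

c = 14 ± 4√5

Tangency holds when the distance from the centre (7, 0) to the line equals the radius 4:
|2·7 + 1·0 − c| / √5 = 4
|c − (14)| = 4√5.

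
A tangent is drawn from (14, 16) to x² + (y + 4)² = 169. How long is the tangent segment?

√427

Centre (0, −4), r² = 169. |PO|² = (14)² + (20)² = 596.
By the tangent–radius right angle, tangent length = √(|PO|² − r²) = √427.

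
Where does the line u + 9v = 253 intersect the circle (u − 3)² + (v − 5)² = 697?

(−8, 29) and (19, 26)

Express v = (253 − u)/9 and substitute into the circle:
82u² − 902u − 12464 = 0  ⟹  u² − 11u − 152 = 0
u = 19 or u = −8, giving (19, 26) and (−8, 29).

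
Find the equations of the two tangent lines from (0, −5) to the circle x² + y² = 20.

x + 2y = −10 and x − 2y = 10

Write the tangent as mx − y + (−5 − m·(0)) = 0 and set its distance from the centre to 2√5:
[m·(0) − (5)]² = 20(m² + 1)
4m² − 1 = 0, so m = −1/2 or m = 1/2.
With m = −1/2: x + 2y = −10. With m = 1/2: x − 2y = 10.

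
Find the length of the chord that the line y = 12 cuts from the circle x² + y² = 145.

2

Substitute y = 12:
x² − 1 = 0
x = 1 or x = −1, giving (1, 12) and (−1, 12).
|(1, 12) − (−1, 12)| = √((2)² + (0)²) = 2.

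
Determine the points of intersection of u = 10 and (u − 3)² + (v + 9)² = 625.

(10, −33) and (10, 15)

The line gives u = 10. Substituting into the circle:
v² + 18v − 495 = 0
v = 15 or v = −33, giving (10, 15) and (10, −33).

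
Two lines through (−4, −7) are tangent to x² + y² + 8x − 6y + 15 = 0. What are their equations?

3x − y = −5 and 3x + y = −19

Let a tangent through (−4, −7) have slope m. Its distance from (−4, 3) must equal √10:
[m·(0) − (10)]² = 10(m² + 1)
m² − 9 = 0, so m = 3 or m = −3.
Through (−4, −7) these give 3x − y = −5 and 3x + y = −19.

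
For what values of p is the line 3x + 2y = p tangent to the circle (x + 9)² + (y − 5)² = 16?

For a tangent, require d(centre, line) = r = 4.
|3·(−9) + 2·5 − p| / √13 = 4
|p − (−17)| = 4√13.

p = −17 ± 4√13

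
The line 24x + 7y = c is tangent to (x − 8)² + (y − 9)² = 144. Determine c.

c = −45 or c = 555

Tangency holds when the distance from the centre (8, 9) to the line equals the radius 12:
|24·8 + 7·9 − c| / √625 = 12
|c − (255)| = 12·25, so c = 555 or c = −45.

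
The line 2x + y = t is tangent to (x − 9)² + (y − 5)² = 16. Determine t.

t = 23 ± 4√5

Tangency holds when the distance from the centre (9, 5) to the line equals the radius 4:
|2·9 + 1·5 − t| / √5 = 4
|t − (23)| = 4√5.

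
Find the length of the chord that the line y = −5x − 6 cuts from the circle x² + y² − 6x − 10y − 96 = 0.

4√26

The distance from (3, 5) to the line is 26/√26, and r² = 130.
Chord = 2√(r² − d²) = 2·√(104) = 4√26.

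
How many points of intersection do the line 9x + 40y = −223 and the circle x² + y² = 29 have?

0

Substituting the line into the circle gives 1681x² + 4014x + 3329 = 0.
Discriminant = (4014)² − 4·1681·(3329) = −6272000 < 0.
No real roots: the line does not meet the circle.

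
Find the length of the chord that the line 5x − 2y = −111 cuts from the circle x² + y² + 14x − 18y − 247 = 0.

6√29

Substitute y = (111 + 5x)/2:
29x² + 986x + 7337 = 0  ⟹  x² + 34x + 253 = 0
x = −11 or x = −23, giving (−11, 28) and (−23, −2).
|(−11, 28) − (−23, −2)| = √((12)² + (30)²) = 6√29.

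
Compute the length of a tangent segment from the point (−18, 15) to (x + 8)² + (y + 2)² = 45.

With centre O = (−8, −2), |OP|² = 389 and r² = 45.
By the tangent–radius right angle, tangent length = √(|PO|² − r²) = √344 = 2√86.

2√86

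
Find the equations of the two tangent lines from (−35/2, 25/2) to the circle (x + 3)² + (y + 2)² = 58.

7x + 3y = −85 and 3x + 7y = 35

Write the tangent as mx − y + (25/2 − m·(−35/2)) = 0 and set its distance from the centre to √58:
(29/2m − (−29/2))² = 58(m² + 1)
21m² + 58m + 21 = 0, so m = −7/3 or m = −3/7.
With m = −7/3: 7x + 3y = −85. With m = −3/7: 3x + 7y = 35.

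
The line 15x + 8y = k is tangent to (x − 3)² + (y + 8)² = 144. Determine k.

k = −223 or k = 185

For a tangent, require d(centre, line) = r = 12.
|15·3 + 8·(−8) − k| / √289 = 12
|k − (−19)| = 12·17, so k = 185 or k = −223.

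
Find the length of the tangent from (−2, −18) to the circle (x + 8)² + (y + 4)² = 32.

10√2

With centre O = (−8, −4), |OP|² = 232 and r² = 32.
The tangent meets the radius at right angles, so tangent² = |PO|² − r² = 232 − 32 = 200.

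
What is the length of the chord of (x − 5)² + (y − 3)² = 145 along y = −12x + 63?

2√145

Centre (5, 3), r² = 145. Perpendicular distance d from centre to line = |0| / √145 = 0/√145.
Half the chord is √(r² − d²) = √(145), so the full chord is 2√145.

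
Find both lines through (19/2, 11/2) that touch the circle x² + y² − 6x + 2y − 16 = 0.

Write the tangent as mx − y + (11/2 − m·(19/2)) = 0 and set its distance from the centre to √26:
[m·(−13/2) − (−13/2)]² = 26(m² + 1)
5m² − 26m + 5 = 0, so m = 1/5 or m = 5.
Through (19/2, 11/2) these give x − 5y = −18 and 5x − y = 42.

x − 5y = −18 and 5x − y = 42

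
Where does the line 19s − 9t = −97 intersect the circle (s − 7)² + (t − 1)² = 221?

From the line, t = (97 + 19s)/9. Substituting:
442s² + 2210s − 6188 = 0  ⟹  s² + 5s − 14 = 0
s = 2 or s = −7, giving (2, 15) and (−7, −4).

(−7, −4) and (2, 15)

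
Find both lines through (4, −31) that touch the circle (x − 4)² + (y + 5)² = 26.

A line y − (−31) = m(x − (4)) is tangent when its distance from (4, −5) is √26:
(0m − (26))² = 26(m² + 1)
m² − 25 = 0, so m = 5 or m = −5.
With m = 5: 5x − y = 51. With m = −5: 5x + y = −11.

5x − y = 51 and 5x + y = −11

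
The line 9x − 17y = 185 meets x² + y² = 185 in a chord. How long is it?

Substitute y = (−185 + 9x)/17:
370x² − 3330x − 19240 = 0  ⟹  x² − 9x − 52 = 0
x = 13 or x = −4, giving (13, −4) and (−4, −13).
Chord length = distance between (13, −4) and (−4, −13) = √370 = √370.

√370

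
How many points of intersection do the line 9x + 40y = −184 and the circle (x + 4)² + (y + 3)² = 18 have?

Centre (−4, −3), r² = 18. Distance² from centre to line = (28)²/1681 = 784/1681.
Since d² < r², the line cuts the circle twice.

2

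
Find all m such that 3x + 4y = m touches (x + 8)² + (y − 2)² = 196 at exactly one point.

The line touches the circle iff its distance from (−8, 2) is 14:
|3·(−8) + 4·2 − m| / √25 = 14
|m − (−16)| = 14·5, so m = 54 or m = −86.

m = −86 or m = 54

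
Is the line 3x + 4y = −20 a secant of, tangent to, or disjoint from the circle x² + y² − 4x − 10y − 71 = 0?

Substituting the line into the circle gives 25x² + 176x + 64 = 0.
Δ = 30976 − 6400 = 24576.
Two real roots: the line is a secant.

secant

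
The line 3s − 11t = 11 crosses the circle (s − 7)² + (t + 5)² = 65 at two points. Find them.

(0, −1) and (11, 2)

Substitute t = (−11 + 3s)/11:
130s² − 1430s = 0  ⟹  s² − 11s = 0
s = 11 or s = 0, giving (11, 2) and (0, −1).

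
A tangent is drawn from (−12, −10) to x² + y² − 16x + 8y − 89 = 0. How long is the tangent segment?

√267

The centre is (8, −4) and r = 13. The square of the distance from P to the centre is 400 + 36 = 436.
The tangent meets the radius at right angles, so tangent² = |PO|² − r² = 436 − 169 = 267.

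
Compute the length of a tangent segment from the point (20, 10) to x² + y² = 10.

Centre (0, 0), r² = 10. |PO|² = (20)² + (10)² = 500.
The tangent meets the radius at right angles, so tangent² = |PO|² − r² = 500 − 10 = 490.

7√10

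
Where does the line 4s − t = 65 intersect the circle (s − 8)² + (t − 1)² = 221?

From the line, t = 4s − 65. Substituting:
17s² − 544s + 4199 = 0  ⟹  s² − 32s + 247 = 0
s = 19 or s = 13, giving (19, 11) and (13, −13).

(13, −13) and (19, 11)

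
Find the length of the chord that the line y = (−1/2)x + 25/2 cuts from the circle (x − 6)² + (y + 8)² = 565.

16√5

Centre (6, −8), r² = 565. Perpendicular distance d from centre to line = |−35| / √5 = 35/√5.
Half the chord is √(r² − d²) = √(320), so the full chord is 16√5.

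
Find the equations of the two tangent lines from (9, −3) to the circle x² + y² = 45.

Let a tangent through (9, −3) have slope m. Its distance from (0, 0) must equal 3√5:
[m·(−9) − (3)]² = 45(m² + 1)
2m² + 3m − 2 = 0, so m = −2 or m = 1/2.
Through (9, −3) these give 2x + y = 15 and x − 2y = 15.

2x + y = 15 and x − 2y = 15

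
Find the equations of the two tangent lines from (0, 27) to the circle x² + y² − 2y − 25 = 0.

Let a tangent through (0, 27) have slope m. Its distance from (0, 1) must equal √26:
(0m − (−26))² = 26(m² + 1)
m² − 25 = 0, so m = 5 or m = −5.
With m = 5: 5x − y = −27. With m = −5: 5x + y = 27.

5x − y = −27 and 5x + y = 27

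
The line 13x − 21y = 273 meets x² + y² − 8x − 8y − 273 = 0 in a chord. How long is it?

From the line, y = (−273 + 13x)/21. Substituting:
610x² − 12810x = 0  ⟹  x² − 21x = 0
x = 21 or x = 0, giving (21, 0) and (0, −13).
|(21, 0) − (0, −13)| = √((21)² + (13)²) = √610.

√610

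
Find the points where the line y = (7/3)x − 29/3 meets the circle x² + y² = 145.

(−1, −12) and (8, 9)

Substitute y = (−29 + 7x)/3:
58x² − 406x − 464 = 0  ⟹  x² − 7x − 8 = 0
x = 8 or x = −1, giving (8, 9) and (−1, −12).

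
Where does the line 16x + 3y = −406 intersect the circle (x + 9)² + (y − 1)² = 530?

(−28, 14) and (−22, −18)

From the line, y = (−406 − 16x)/3. Substituting:
265x² + 13250x + 163240 = 0  ⟹  x² + 50x + 616 = 0
x = −22 or x = −28, giving (−22, −18) and (−28, 14).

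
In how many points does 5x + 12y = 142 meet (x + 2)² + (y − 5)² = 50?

0

Substituting the line into the circle gives 169x² − 244x + 100 = 0.
Δ = 59536 − 67600 = −8064.
No real roots: the line does not meet the circle.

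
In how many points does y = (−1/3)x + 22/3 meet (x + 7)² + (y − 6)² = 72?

2

d² = (1·(−7) + 3·6 − (22))²/10 = 121/10; r² = 72.
Since d² < r², the line cuts the circle twice.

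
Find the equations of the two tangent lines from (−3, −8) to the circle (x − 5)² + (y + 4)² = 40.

3x − y = −1 and x + 3y = −27

Write the tangent as mx − y + (−8 − m·(−3)) = 0 and set its distance from the centre to 2√10:
(8m − (4))² = 40(m² + 1)
3m² − 8m − 3 = 0, so m = 3 or m = −1/3.
Through (−3, −8) these give 3x − y = −1 and x + 3y = −27.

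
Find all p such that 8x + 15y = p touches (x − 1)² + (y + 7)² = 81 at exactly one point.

Tangency holds when the distance from the centre (1, −7) to the line equals the radius 9:
|8·1 + 15·(−7) − p| / √289 = 9
|p − (−97)| = 9·17, so p = 56 or p = −250.

p = −250 or p = 56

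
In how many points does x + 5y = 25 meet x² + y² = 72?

2

Substituting the line into the circle gives 26x² − 50x − 1175 = 0.
Δ = 2500 − (−122200) = 124700.
Two real roots: the line is a secant.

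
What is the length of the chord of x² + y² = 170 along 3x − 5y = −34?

From the line, y = (34 + 3x)/5. Substituting:
34x² + 204x − 3094 = 0  ⟹  x² + 6x − 91 = 0
x = 7 or x = −13, giving (7, 11) and (−13, −1).
Chord length = distance between (7, 11) and (−13, −1) = √544 = 4√34.

4√34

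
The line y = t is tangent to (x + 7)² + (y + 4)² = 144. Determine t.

t = −16 or t = 8

Tangency holds when the distance from the centre (−7, −4) to the line equals the radius 12:
|0·(−7) + 1·(−4) − t| / √1 = 12
|t − (−4)| = 12, so t = 8 or t = −16.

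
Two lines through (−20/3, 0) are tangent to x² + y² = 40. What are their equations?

3x − y = −20 and 3x + y = −20

A line y − (0) = m(x − (−20/3)) is tangent when its distance from (0, 0) is 2√10:
[m·(20/3) − (0)]² = 40(m² + 1)
m² − 9 = 0, so m = 3 or m = −3.
With m = 3: 3x − y = −20. With m = −3: 3x + y = −20.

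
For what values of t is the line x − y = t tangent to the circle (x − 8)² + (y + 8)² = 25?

For a tangent, require d(centre, line) = r = 5.
|1·8 − 1·(−8) − t| / √2 = 5
|t − (16)| = 5√2.

t = 16 ± 5√2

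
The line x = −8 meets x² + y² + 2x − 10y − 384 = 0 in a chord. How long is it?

The line gives x = −8. Substituting into the circle:
y² − 10y − 336 = 0
y = 24 or y = −14, giving (−8, 24) and (−8, −14).
Chord length = distance between (−8, 24) and (−8, −14) = √1444 = 38.

38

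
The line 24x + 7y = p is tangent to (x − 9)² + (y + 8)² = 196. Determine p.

For a tangent, require d(centre, line) = r = 14.
|24·9 + 7·(−8) − p| / √625 = 14
|p − (160)| = 14·25, so p = 510 or p = −190.

p = −190 or p = 510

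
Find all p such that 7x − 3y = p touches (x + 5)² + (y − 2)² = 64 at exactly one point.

Tangency holds when the distance from the centre (−5, 2) to the line equals the radius 8:
|7·(−5) − 3·2 − p| / √58 = 8
|p − (−41)| = 8√58.

p = −41 ± 8√58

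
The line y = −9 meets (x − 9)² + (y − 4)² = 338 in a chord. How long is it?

Centre (9, 4), r² = 338. Perpendicular distance d from centre to line = |13| / √1 = 13.
Chord = 2√(r² − d²) = 2·√(169) = 26.

26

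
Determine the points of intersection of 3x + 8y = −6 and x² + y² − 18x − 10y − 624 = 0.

From the line, y = (−6 − 3x)/8. Substituting:
73x² − 876x − 39420 = 0  ⟹  x² − 12x − 540 = 0
x = 30 or x = −18, giving (30, −12) and (−18, 6).

(−18, 6) and (30, −12)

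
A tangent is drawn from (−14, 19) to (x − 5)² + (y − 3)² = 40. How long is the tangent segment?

√577

With centre O = (5, 3), |OP|² = 617 and r² = 40.
By the tangent–radius right angle, tangent length = √(|PO|² − r²) = √577.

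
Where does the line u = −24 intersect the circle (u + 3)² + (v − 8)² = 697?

(−24, −8) and (−24, 24)

The line gives u = −24. Substituting into the circle:
v² − 16v − 192 = 0
v = 24 or v = −8, giving (−24, 24) and (−24, −8).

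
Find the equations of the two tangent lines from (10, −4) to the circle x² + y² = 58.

7x + 3y = 58 and 3x − 7y = 58

Write the tangent as mx − y + (−4 − m·(10)) = 0 and set its distance from the centre to √58:
[m·(−10) − (4)]² = 58(m² + 1)
21m² + 40m − 21 = 0, so m = −7/3 or m = 3/7.
With m = −7/3: 7x + 3y = 58. With m = 3/7: 3x − 7y = 58.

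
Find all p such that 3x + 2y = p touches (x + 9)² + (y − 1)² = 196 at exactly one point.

p = −25 ± 14√13

For a tangent, require d(centre, line) = r = 14.
|3·(−9) + 2·1 − p| / √13 = 14
|p − (−25)| = 14√13.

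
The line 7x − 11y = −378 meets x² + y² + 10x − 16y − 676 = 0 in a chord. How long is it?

Centre (−5, 8), r² = 765. Perpendicular distance d from centre to line = |255| / √170 = 255/√170.
Half the chord is √(r² − d²) = √(765/2), so the full chord is 3√170.

3√170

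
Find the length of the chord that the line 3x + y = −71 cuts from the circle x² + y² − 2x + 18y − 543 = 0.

From the line, y = −3x − 71. Substituting:
10x² + 370x + 3220 = 0  ⟹  x² + 37x + 322 = 0
x = −14 or x = −23, giving (−14, −29) and (−23, −2).
|(−14, −29) − (−23, −2)| = √((9)² + (−27)²) = 9√10.

9√10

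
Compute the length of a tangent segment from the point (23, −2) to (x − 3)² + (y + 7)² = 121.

The centre is (3, −7) and r = 11. The square of the distance from P to the centre is 400 + 25 = 425.
The tangent meets the radius at right angles, so tangent² = |PO|² − r² = 425 − 121 = 304.

4√19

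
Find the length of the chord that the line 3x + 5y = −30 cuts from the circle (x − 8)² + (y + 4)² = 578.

8√34

The distance from (8, −4) to the line is 34/√34, and r² = 578.
Chord = 2√(r² − d²) = 2·√(544) = 8√34.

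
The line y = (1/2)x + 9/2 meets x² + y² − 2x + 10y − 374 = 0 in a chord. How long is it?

16√5

Substitute y = (9 + x)/2:
5x² + 30x − 1235 = 0  ⟹  x² + 6x − 247 = 0
x = 13 or x = −19, giving (13, 11) and (−19, −5).
|(13, 11) − (−19, −5)| = √((32)² + (16)²) = 16√5.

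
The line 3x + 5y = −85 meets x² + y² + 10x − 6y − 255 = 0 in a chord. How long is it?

3√34

Express y = (−85 − 3x)/5 and substitute into the circle:
34x² + 850x + 3400 = 0  ⟹  x² + 25x + 100 = 0
x = −5 or x = −20, giving (−5, −14) and (−20, −5).
|(−5, −14) − (−20, −5)| = √((15)² + (−9)²) = 3√34.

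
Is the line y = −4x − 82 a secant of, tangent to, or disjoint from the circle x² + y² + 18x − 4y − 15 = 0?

Substituting the line into the circle gives 17x² + 690x + 7037 = 0.
Discriminant = (690)² − 4·17·(7037) = −2416 < 0.
No real roots: the line does not meet the circle.

disjoint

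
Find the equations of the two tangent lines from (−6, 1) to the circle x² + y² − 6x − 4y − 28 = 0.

Write the tangent as mx − y + (1 − m·(−6)) = 0 and set its distance from the centre to √41:
[m·(9) − (1)]² = 41(m² + 1)
20m² − 9m − 20 = 0, so m = −4/5 or m = 5/4.
With m = −4/5: 4x + 5y = −19. With m = 5/4: 5x − 4y = −34.

4x + 5y = −19 and 5x − 4y = −34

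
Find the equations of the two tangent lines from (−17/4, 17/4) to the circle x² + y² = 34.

Write the tangent as mx − y + (17/4 − m·(−17/4)) = 0 and set its distance from the centre to √34:
[m·(17/4) − (−17/4)]² = 34(m² + 1)
15m² − 34m + 15 = 0, so m = 3/5 or m = 5/3.
With m = 3/5: 3x − 5y = −34. With m = 5/3: 5x − 3y = −34.

3x − 5y = −34 and 5x − 3y = −34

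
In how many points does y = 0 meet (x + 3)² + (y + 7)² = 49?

1

Substituting the line into the circle gives x² + 6x + 9 = 0.
Discriminant = (6)² − 4·1·(9) = 0.
A repeated root: the line is tangent.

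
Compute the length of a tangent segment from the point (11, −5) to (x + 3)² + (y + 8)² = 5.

10√2

The centre is (−3, −8) and r = √5. The square of the distance from P to the centre is 196 + 9 = 205.
By the tangent–radius right angle, tangent length = √(|PO|² − r²) = √200 = 10√2.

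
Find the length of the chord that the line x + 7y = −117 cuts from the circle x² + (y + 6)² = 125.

Centre (0, −6), r² = 125. Perpendicular distance d from centre to line = |75| / √50 = 75/√50.
Half the chord is √(r² − d²) = √(25/2), so the full chord is 5√2.

5√2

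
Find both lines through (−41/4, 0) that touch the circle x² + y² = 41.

4x − 5y = −41 and 4x + 5y = −41

A line y − (0) = m(x − (−41/4)) is tangent when its distance from (0, 0) is √41:
(41/4m − (0))² = 41(m² + 1)
25m² − 16 = 0, so m = 4/5 or m = −4/5.
With m = 4/5: 4x − 5y = −41. With m = −4/5: 4x + 5y = −41.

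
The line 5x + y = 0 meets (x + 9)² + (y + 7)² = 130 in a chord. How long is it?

2√26

Centre (−9, −7), r² = 130. Perpendicular distance d from centre to line = |−52| / √26 = 52/√26.
Half the chord is √(r² − d²) = √(26), so the full chord is 2√26.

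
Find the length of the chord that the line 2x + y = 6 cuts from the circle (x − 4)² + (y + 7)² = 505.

20√5

Substitute y = −2x + 6:
5x² − 60x − 320 = 0  ⟹  x² − 12x − 64 = 0
x = 16 or x = −4, giving (16, −26) and (−4, 14).
|(16, −26) − (−4, 14)| = √((20)² + (−40)²) = 20√5.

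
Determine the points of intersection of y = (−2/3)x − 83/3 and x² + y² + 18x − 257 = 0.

From the line, y = (−83 − 2x)/3. Substituting:
13x² + 494x + 4576 = 0  ⟹  x² + 38x + 352 = 0
x = −16 or x = −22, giving (−16, −17) and (−22, −13).

(−22, −13) and (−16, −17)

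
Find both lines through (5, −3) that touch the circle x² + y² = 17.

Let a tangent through (5, −3) have slope m. Its distance from (0, 0) must equal √17:
(−5m − (3))² = 17(m² + 1)
4m² + 15m − 4 = 0, so m = 1/4 or m = −4.
Through (5, −3) these give x − 4y = 17 and 4x + y = 17.

x − 4y = 17 and 4x + y = 17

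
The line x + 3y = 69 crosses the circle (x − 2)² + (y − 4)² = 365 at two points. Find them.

From the line, y = (69 − x)/3. Substituting:
10x² − 150x = 0  ⟹  x² − 15x = 0
x = 15 or x = 0, giving (15, 18) and (0, 23).

(0, 23) and (15, 18)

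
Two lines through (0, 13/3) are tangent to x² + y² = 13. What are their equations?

2x + 3y = 13 and 2x − 3y = −13

Write the tangent as mx − y + (13/3 − m·(0)) = 0 and set its distance from the centre to √13:
(0m − (−13/3))² = 13(m² + 1)
9m² − 4 = 0, so m = −2/3 or m = 2/3.
With m = −2/3: 2x + 3y = 13. With m = 2/3: 2x − 3y = −13.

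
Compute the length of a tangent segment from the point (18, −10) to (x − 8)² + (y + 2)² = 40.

With centre O = (8, −2), |OP|² = 164 and r² = 40.
The tangent meets the radius at right angles, so tangent² = |PO|² − r² = 164 − 40 = 124.

2√31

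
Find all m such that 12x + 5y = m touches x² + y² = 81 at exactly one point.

For a tangent, require d(centre, line) = r = 9.
|12·0 + 5·0 − m| / √169 = 9
|m| = 9·13, so m = 117 or m = −117.

m = −117 or m = 117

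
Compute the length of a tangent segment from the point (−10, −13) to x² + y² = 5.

2√66

The centre is (0, 0) and r = √5. The square of the distance from P to the centre is 100 + 169 = 269.
By the tangent–radius right angle, tangent length = √(|PO|² − r²) = √264 = 2√66.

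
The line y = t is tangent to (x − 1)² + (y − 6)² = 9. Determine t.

t = 3 or t = 9

Tangency holds when the distance from the centre (1, 6) to the line equals the radius 3:
|0·1 + 1·6 − t| / √1 = 3
|t − (6)| = 3, so t = 9 or t = 3.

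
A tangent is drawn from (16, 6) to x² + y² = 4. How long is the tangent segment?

Centre (0, 0), r² = 4. |PO|² = (16)² + (6)² = 292.
The tangent meets the radius at right angles, so tangent² = |PO|² − r² = 292 − 4 = 288.

12√2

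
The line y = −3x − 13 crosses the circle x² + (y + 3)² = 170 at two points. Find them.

Substitute y = −3x − 13:
10x² + 60x − 70 = 0  ⟹  x² + 6x − 7 = 0
x = 1 or x = −7, giving (1, −16) and (−7, 8).

(−7, 8) and (1, −16)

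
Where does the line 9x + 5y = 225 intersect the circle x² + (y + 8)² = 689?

Substitute y = (225 − 9x)/5:
106x² − 4770x + 53000 = 0  ⟹  x² − 45x + 500 = 0
x = 25 or x = 20, giving (25, 0) and (20, 9).

(20, 9) and (25, 0)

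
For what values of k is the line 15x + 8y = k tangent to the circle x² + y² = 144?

k = −204 or k = 204

Tangency holds when the distance from the centre (0, 0) to the line equals the radius 12:
|15·0 + 8·0 − k| / √289 = 12
|k| = 12·17, so k = 204 or k = −204.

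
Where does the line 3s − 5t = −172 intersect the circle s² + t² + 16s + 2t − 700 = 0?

Substitute t = (172 + 3s)/5:
34s² + 1462s + 13804 = 0  ⟹  s² + 43s + 406 = 0
s = −14 or s = −29, giving (−14, 26) and (−29, 17).

(−29, 17) and (−14, 26)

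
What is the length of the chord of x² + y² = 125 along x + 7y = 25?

Express y = (25 − x)/7 and substitute into the circle:
50x² − 50x − 5500 = 0  ⟹  x² − x − 110 = 0
x = 11 or x = −10, giving (11, 2) and (−10, 5).
|(11, 2) − (−10, 5)| = √((21)² + (−3)²) = 15√2.

15√2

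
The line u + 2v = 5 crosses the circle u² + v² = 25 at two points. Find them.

(−3, 4) and (5, 0)

From the line, v = (5 − u)/2. Substituting:
5u² − 10u − 75 = 0  ⟹  u² − 2u − 15 = 0
u = 5 or u = −3, giving (5, 0) and (−3, 4).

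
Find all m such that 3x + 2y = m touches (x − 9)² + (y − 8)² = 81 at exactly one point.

For a tangent, require d(centre, line) = r = 9.
|3·9 + 2·8 − m| / √13 = 9
|m − (43)| = 9√13.

m = 43 ± 9√13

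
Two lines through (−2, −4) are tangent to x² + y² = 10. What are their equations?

3x + y = −10 and x − 3y = 10

Write the tangent as mx − y + (−4 − m·(−2)) = 0 and set its distance from the centre to √10:
[m·(2) − (4)]² = 10(m² + 1)
3m² + 8m − 3 = 0, so m = −3 or m = 1/3.
With m = −3: 3x + y = −10. With m = 1/3: x − 3y = 10.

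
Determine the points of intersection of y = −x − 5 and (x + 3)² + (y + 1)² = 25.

From the line, y = −x − 5. Substituting:
2x² + 14x = 0  ⟹  x² + 7x = 0
x = 0 or x = −7, giving (0, −5) and (−7, 2).

(−7, 2) and (0, −5)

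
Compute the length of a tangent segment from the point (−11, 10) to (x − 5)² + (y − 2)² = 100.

2√55

The centre is (5, 2) and r = 10. The square of the distance from P to the centre is 256 + 64 = 320.
Power of the point: PT² = |PO|² − r² = 220, so PT = 2√55.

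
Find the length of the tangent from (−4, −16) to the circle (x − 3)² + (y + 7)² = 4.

3√14

Centre (3, −7), r² = 4. |PO|² = (−7)² + (−9)² = 130.
The tangent meets the radius at right angles, so tangent² = |PO|² − r² = 130 − 4 = 126.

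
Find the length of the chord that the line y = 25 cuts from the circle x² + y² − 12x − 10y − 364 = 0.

10

Substitute y = 25:
x² − 12x + 11 = 0
x = 11 or x = 1, giving (11, 25) and (1, 25).
|(11, 25) − (1, 25)| = √((10)² + (0)²) = 10.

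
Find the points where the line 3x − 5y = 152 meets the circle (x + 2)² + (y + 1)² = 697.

Express y = (−152 + 3x)/5 and substitute into the circle:
34x² − 782x + 4284 = 0  ⟹  x² − 23x + 126 = 0
x = 14 or x = 9, giving (14, −22) and (9, −25).

(9, −25) and (14, −22)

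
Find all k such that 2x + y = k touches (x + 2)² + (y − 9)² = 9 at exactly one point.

k = 5 ± 3√5

The line touches the circle iff its distance from (−2, 9) is 3:
|2·(−2) + 1·9 − k| / √5 = 3
|k − (5)| = 3√5.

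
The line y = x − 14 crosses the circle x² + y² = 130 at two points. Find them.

(3, −11) and (11, −3)

Substitute y = x − 14:
2x² − 28x + 66 = 0  ⟹  x² − 14x + 33 = 0
x = 11 or x = 3, giving (11, −3) and (3, −11).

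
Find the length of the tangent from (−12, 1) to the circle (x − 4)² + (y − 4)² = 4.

Centre (4, 4), r² = 4. |PO|² = (−16)² + (−3)² = 265.
The tangent meets the radius at right angles, so tangent² = |PO|² − r² = 265 − 4 = 261.

3√29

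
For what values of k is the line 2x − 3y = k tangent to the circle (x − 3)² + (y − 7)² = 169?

Tangency holds when the distance from the centre (3, 7) to the line equals the radius 13:
|2·3 − 3·7 − k| / √13 = 13
|k − (−15)| = 13√13.

k = −15 ± 13√13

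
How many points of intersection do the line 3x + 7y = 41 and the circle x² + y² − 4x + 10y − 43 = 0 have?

0

d² = (3·2 + 7·(−5) − (41))²/58 = 2450/29; r² = 72.
Since d² > r², the line lies outside the circle.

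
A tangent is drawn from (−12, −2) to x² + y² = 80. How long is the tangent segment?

2√17

The centre is (0, 0) and r = 4√5. The square of the distance from P to the centre is 144 + 4 = 148.
Power of the point: PT² = |PO|² − r² = 68, so PT = 2√17.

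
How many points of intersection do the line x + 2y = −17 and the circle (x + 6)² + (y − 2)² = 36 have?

0

Substituting the line into the circle gives 5x² + 90x + 441 = 0.
Discriminant = (90)² − 4·5·(441) = −720 < 0.
No real roots: the line does not meet the circle.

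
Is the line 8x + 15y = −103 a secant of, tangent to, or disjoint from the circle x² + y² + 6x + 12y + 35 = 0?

secant

Substituting the line into the circle gives 289x² + 1558x − 56 = 0.
Discriminant = (1558)² − 4·289·(−56) = 2492100 > 0.
Two real roots: the line is a secant.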